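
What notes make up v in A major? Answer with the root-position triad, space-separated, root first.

The root, E, is scale degree 5 — the same note in A major and A minor; only the chord quality changes. Building the minor chord from the parallel minor on E: E–G–B.

E G B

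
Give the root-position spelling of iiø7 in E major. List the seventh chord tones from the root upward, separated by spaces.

The root, F#, is scale degree 2 — the same note in E major and E minor; only the chord quality changes. Stacking thirds in E minor on F# gives F#–A–C–E.

F# A C E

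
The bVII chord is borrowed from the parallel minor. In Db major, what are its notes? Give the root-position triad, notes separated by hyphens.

bVII is built on the lowered scale degree 7. In Db major degree 7 is C; lowered it becomes Cb. Stacking thirds in Db minor on Cb gives Cb–Eb–Gb.

Cb-Eb-Gb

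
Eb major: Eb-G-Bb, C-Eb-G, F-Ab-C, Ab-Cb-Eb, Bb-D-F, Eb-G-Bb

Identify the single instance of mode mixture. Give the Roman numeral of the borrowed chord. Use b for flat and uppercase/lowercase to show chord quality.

Eb major has the diatonic set Eb, Fm, Gm, Ab, Bb, Cm, Ddim. Eb–G–Bb = Eb, C–Eb–G = Cm, F–Ab–C = Fm and Bb–D–F = Bb are all diatonic. But Ab–Cb–Eb is foreign: the diatonic IV on degree 4 is Ab, whereas Abm comes from Eb minor. It is labeled iv.

iv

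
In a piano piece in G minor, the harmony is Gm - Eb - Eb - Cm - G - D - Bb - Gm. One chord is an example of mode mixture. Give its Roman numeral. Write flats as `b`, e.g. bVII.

I

G minor has the diatonic set Gm, Adim, Bb, Cm, D, Eb, F (with V from harmonic minor). Gm, Eb, Cm, D and Bb all belong to that set. G (G–B–D) is not: scale degree 1 in G minor carries Gm (i). In G major the chord on that degree is G, so here it functions as I, borrowed from the parallel major.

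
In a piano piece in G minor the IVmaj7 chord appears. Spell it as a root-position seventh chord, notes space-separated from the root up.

C E G B

The root, C, is scale degree 4 — the same note in G minor and G major; only the chord quality changes. Building the major-seventh chord from the parallel major on C: C–E–G–B.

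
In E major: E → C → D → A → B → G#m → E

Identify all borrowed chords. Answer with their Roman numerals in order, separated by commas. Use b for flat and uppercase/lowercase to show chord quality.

E major has the diatonic set E, F#m, G#m, A, B, C#m, D#dim. Of the given chords, E, A, B and G#m are diatonic. C (C–E–G) is not: scale degree 6 in E major carries C#m (vi). In E minor the chord on that degree is C, so here it functions as bVI, borrowed from the parallel minor. D (D–F#–A) doesn't fit — on degree 7 E major would have D#dim (vii°). D is the degree-7 chord of E minor, so it is the borrowed bVII.

bVI, bVII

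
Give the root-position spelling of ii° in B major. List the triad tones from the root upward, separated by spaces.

C# E G

ii° is built on scale degree 2, which is C# in both B major and its parallel. Stacking thirds in B minor on C# gives C#–E–G.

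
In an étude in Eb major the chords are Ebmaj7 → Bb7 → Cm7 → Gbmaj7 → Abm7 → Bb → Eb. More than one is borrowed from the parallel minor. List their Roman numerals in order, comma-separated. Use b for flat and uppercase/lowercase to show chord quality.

bIIImaj7, iv7

Eb major has the diatonic set Eb, Fm, Gm, Ab, Bb, Cm, Ddim. Ebmaj7, Bb7, Cm7, Bb and Eb all belong to that set. Gbmaj7 (Gb–Bb–Db–F) doesn't fit — on degree 3 Eb major would have Gm (iii). Gbmaj7 is the degree-3 chord of Eb minor, so it is the borrowed bIIImaj7. Abm7 (Ab–Cb–Eb–Gb) doesn't fit — on degree 4 Eb major would have Ab (IV). Abm7 is the degree-4 chord of Eb minor, so it is the borrowed iv7.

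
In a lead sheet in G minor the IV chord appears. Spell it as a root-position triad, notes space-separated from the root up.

The root, C, is scale degree 4 — the same note in G minor and G major; only the chord quality changes. In G major the chord on C is C–E–G.

C E G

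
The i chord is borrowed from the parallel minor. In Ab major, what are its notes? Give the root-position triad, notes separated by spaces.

The root, Ab, is scale degree 1 — the same note in Ab major and Ab minor; only the chord quality changes. In Ab minor the chord on Ab is Ab–Cb–Eb.

Ab Cb Eb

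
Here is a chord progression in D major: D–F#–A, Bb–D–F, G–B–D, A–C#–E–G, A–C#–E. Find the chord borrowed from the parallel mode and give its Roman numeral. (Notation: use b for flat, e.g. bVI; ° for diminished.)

bVI

In D major the diatonic chords are D, Em, F#m, G, A, Bm, C#dim. Of the given chords, D–F#–A = D, G–B–D = G, A–C#–E–G = A7 and A–C#–E = A are diatonic. Bb–D–F doesn't fit — on degree 6 D major would have Bm (vi). Bb is the degree-6 chord of D minor, so it is the borrowed bVI.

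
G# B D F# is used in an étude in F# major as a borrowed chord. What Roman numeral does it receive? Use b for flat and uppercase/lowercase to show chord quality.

The root G# is the diatonic 2nd degree of F# major; the borrowing shows in the chord quality. Diatonically F# major has G#m (ii) on that degree; G#–B–D–F# is instead the half-diminished-seventh chord native to F# minor, so it takes the label iiø7.

iiø7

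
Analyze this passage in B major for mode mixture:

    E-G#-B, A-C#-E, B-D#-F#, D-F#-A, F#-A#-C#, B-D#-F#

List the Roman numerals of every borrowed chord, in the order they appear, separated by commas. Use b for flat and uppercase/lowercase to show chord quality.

In B major the diatonic chords are B, C#m, D#m, E, F#, G#m, A#dim. Of the given chords, E–G#–B = E, B–D#–F# = B and F#–A#–C# = F# are diatonic. A–C#–E doesn't fit — on degree 7 B major would have A#dim (vii°). A is the degree-7 chord of B minor, so it is the borrowed bVII. But D–F#–A is foreign: the diatonic iii on degree 3 is D#m, whereas D comes from B minor. It is labeled bIII.

bVII, bIII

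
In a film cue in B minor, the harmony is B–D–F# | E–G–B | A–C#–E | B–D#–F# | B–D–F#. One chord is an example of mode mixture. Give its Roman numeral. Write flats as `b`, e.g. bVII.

In B minor (with V from harmonic minor) the diatonic chords are Bm, C#dim, D, Em, F#, G, A. B–D–F# = Bm, E–G–B = Em and A–C#–E = A all belong to that set. But B–D#–F# is foreign: the diatonic i on degree 1 is Bm, whereas B comes from B major. It is labeled I.

I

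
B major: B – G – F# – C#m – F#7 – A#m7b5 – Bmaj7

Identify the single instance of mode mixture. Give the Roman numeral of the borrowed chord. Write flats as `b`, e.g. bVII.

bVI

B major has the diatonic set B, C#m, D#m, E, F#, G#m, A#dim. Of the given chords, B, F#, C#m, F#7, A#m7b5 and Bmaj7 are diatonic. But G (G–B–D) is foreign: the diatonic vi on degree 6 is G#m, whereas G comes from B minor. It is labeled bVI.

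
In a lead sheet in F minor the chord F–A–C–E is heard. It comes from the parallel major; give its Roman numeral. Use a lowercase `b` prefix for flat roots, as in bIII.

F is scale degree 1 in F minor. Diatonically F minor has Fm (i) on that degree; F–A–C–E is instead the major-seventh chord native to F major, so it takes the label Imaj7.

Imaj7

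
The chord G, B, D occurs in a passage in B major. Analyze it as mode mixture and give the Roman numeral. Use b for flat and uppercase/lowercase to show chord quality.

bVI

The root G is the lowered 6th scale degree — diatonically B major has G# there. G–B–D is a major chord — the form found in B minor, not the diatonic vi (G#m). Borrowed into B major it is written bVI.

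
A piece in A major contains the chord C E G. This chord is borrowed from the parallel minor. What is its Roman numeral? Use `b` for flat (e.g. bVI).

C is the lowered form of scale degree 3 in A major (the diatonic degree 3 is C#). Diatonically A major has C#m (iii) on that degree; C–E–G is instead the major chord native to A minor, so it takes the label bIII.

bIII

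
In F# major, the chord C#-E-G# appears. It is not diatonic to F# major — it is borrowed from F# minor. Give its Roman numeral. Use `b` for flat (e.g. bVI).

C# is scale degree 5 in F# major. The diatonic chord on degree 5 would be C# (V), but C#–E–G# is the minor chord from F# minor. As a borrowed chord it is labeled v.

v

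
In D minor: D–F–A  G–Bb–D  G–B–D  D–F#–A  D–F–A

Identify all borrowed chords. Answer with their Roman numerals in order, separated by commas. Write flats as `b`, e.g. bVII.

IV, I

The diatonic triads in D minor (with V from harmonic minor) are Dm, Edim, F, Gm, A, Bb, C. Of the given chords, D–F–A = Dm and G–Bb–D = Gm are diatonic. G–B–D doesn't fit — on degree 4 D minor would have Gm (iv). G is the degree-4 chord of D major, so it is the borrowed IV. D–F#–A is not: scale degree 1 in D minor carries Dm (i). In D major the chord on that degree is D, so here it functions as I, borrowed from the parallel major.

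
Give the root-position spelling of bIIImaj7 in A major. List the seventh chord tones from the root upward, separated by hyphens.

C-E-G-B

bIIImaj7 is built on the lowered scale degree 3. In A major degree 3 is C#; lowered it becomes C. In A minor the chord on C is C–E–G–B.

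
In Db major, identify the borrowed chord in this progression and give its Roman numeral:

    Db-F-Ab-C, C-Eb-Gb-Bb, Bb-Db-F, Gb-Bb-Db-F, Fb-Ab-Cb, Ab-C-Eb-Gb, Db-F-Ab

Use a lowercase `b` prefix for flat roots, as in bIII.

The diatonic triads in Db major are Db, Ebm, Fm, Gb, Ab, Bbm, Cdim. Db–F–Ab–C = Dbmaj7, C–Eb–Gb–Bb = Cm7b5, Bb–Db–F = Bbm, Gb–Bb–Db–F = Gbmaj7, Ab–C–Eb–Gb = Ab7 and Db–F–Ab = Db are all diatonic. But Fb–Ab–Cb is foreign: the diatonic iii on degree 3 is Fm, whereas Fb comes from Db minor. It is labeled bIII.

bIII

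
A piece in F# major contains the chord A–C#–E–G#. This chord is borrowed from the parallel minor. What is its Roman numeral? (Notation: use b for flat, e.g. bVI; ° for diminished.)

The root A is the lowered 3rd scale degree — diatonically F# major has A# there. A–C#–E–G# is a major-seventh chord — the form found in F# minor, not the diatonic iii (A#m). Borrowed into F# major it is written bIIImaj7.

bIIImaj7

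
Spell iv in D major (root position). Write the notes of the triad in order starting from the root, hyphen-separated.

G-Bb-D

The root, G, is scale degree 4 — the same note in D major and D minor; only the chord quality changes. Stacking thirds in D minor on G gives G–Bb–D.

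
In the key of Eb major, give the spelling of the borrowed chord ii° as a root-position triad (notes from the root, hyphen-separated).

F-Ab-Cb

The root, F, is scale degree 2 — the same note in Eb major and Eb minor; only the chord quality changes. Building the diminished chord from the parallel minor on F: F–Ab–Cb.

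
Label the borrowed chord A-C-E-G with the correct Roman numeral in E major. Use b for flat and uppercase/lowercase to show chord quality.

The root A is the diatonic 4th degree of E major; the borrowing shows in the chord quality. Diatonically E major has A (IV) on that degree; A–C–E–G is instead the minor-seventh chord native to E minor, so it takes the label iv7.

iv7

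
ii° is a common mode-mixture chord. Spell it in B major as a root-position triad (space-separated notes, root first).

The root, C#, is scale degree 2 — the same note in B major and B minor; only the chord quality changes. Stacking thirds in B minor on C# gives C#–E–G.

C# E G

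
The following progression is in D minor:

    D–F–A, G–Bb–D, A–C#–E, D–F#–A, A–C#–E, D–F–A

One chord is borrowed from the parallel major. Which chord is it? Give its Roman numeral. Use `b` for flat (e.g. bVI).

I

In D minor (with V from harmonic minor) the diatonic chords are Dm, Edim, F, Gm, A, Bb, C. D–F–A = Dm, G–Bb–D = Gm and A–C#–E = A are all diatonic. D–F#–A doesn't fit — on degree 1 D minor would have Dm (i). D is the degree-1 chord of D major, so it is the borrowed I.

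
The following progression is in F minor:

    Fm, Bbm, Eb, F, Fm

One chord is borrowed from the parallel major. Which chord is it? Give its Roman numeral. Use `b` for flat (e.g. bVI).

F minor has the diatonic set Fm, Gdim, Ab, Bbm, C, Db, Eb (with V from harmonic minor). Fm, Bbm and Eb are all diatonic. F (F–A–C) doesn't fit — on degree 1 F minor would have Fm (i). F is the degree-1 chord of F major, so it is the borrowed I.

I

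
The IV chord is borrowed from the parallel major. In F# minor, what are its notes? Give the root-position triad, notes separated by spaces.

The root, B, is scale degree 4 — the same note in F# minor and F# major; only the chord quality changes. Stacking thirds in F# major on B gives B–D#–F#.

B D# F#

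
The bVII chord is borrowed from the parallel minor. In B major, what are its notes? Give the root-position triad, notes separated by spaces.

The root of bVII is the lowered 7th degree: A# becomes A. Stacking thirds in B minor on A gives A–C#–E.

A C# E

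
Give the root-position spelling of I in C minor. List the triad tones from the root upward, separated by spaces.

C E G

The root, C, is scale degree 1 — the same note in C minor and C major; only the chord quality changes. Building the major chord from the parallel major on C: C–E–G.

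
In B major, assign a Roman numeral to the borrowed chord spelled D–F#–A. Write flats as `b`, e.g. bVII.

bIII

In B major scale degree 3 is D#; D is its lowered form, from B minor. The diatonic chord on degree 3 would be D#m (iii), but D–F#–A is the major chord from B minor. As a borrowed chord it is labeled bIII.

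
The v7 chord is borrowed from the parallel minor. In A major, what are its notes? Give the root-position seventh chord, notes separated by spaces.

E G B D

v7 is built on scale degree 5, which is E in both A major and its parallel. Stacking thirds in A minor on E gives E–G–B–D.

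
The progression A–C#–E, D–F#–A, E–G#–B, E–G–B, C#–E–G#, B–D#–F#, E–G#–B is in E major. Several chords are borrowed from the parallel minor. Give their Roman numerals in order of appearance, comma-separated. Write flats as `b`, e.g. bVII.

E major has the diatonic set E, F#m, G#m, A, B, C#m, D#dim. A–C#–E = A, E–G#–B = E, C#–E–G# = C#m and B–D#–F# = B are all diatonic. D–F#–A is not: scale degree 7 in E major carries D#dim (vii°). In E minor the chord on that degree is D, so here it functions as bVII, borrowed from the parallel minor. E–G–B is not: scale degree 1 in E major carries E (I). In E minor the chord on that degree is Em, so here it functions as i, borrowed from the parallel minor.

bVII, i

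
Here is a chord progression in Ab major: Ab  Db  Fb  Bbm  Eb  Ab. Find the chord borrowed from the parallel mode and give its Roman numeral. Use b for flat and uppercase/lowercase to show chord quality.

bVI

In Ab major the diatonic chords are Ab, Bbm, Cm, Db, Eb, Fm, Gdim. Of the given chords, Ab, Db, Bbm and Eb are diatonic. But Fb (Fb–Ab–Cb) is foreign: the diatonic vi on degree 6 is Fm, whereas Fb comes from Ab minor. It is labeled bVI.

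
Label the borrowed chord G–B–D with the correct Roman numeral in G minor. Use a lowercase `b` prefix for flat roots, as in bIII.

The root G is the diatonic 1st degree of G minor; the borrowing shows in the chord quality. Diatonically G minor has Gm (i) on that degree; G–B–D is instead the major chord native to G major, so it takes the label I.

I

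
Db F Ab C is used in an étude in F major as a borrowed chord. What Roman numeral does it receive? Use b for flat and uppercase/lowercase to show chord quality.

In F major scale degree 6 is D; Db is its lowered form, from F minor. Db–F–Ab–C is a major-seventh chord — the form found in F minor, not the diatonic vi (Dm). Borrowed into F major it is written bVImaj7.

bVImaj7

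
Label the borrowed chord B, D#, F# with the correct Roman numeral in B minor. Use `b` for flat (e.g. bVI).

B is scale degree 1 in B minor. B–D#–F# is a major chord — the form found in B major, not the diatonic i (Bm). Borrowed into B minor it is written I.

I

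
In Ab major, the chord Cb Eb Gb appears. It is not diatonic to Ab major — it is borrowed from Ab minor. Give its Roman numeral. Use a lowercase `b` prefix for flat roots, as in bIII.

bIII

Cb is the lowered form of scale degree 3 in Ab major (the diatonic degree 3 is C). Diatonically Ab major has Cm (iii) on that degree; Cb–Eb–Gb is instead the major chord native to Ab minor, so it takes the label bIII.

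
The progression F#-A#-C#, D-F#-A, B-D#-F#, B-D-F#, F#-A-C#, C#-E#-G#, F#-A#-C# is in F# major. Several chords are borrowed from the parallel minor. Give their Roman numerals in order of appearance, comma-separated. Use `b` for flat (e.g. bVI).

The diatonic triads in F# major are F#, G#m, A#m, B, C#, D#m, E#dim. F#–A#–C# = F#, B–D#–F# = B and C#–E#–G# = C# all belong to that set. D–F#–A is not: scale degree 6 in F# major carries D#m (vi). In F# minor the chord on that degree is D, so here it functions as bVI, borrowed from the parallel minor. B–D–F# doesn't fit — on degree 4 F# major would have B (IV). Bm is the degree-4 chord of F# minor, so it is the borrowed iv. F#–A–C# is not: scale degree 1 in F# major carries F# (I). In F# minor the chord on that degree is F#m, so here it functions as i, borrowed from the parallel minor.

bVI, iv, i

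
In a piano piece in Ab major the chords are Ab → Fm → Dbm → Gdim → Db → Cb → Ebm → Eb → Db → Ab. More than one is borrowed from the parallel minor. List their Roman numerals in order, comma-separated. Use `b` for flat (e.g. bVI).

iv, bIII, v

The diatonic triads in Ab major are Ab, Bbm, Cm, Db, Eb, Fm, Gdim. Ab, Fm, Gdim, Db and Eb all belong to that set. Dbm (Db–Fb–Ab) doesn't fit — on degree 4 Ab major would have Db (IV). Dbm is the degree-4 chord of Ab minor, so it is the borrowed iv. Cb (Cb–Eb–Gb) is not: scale degree 3 in Ab major carries Cm (iii). In Ab minor the chord on that degree is Cb, so here it functions as bIII, borrowed from the parallel minor. Ebm (Eb–Gb–Bb) doesn't fit — on degree 5 Ab major would have Eb (V). Ebm is the degree-5 chord of Ab minor, so it is the borrowed v.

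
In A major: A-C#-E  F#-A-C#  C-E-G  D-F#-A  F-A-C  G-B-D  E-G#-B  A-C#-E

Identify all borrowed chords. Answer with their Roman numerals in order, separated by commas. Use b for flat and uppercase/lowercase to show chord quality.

A major has the diatonic set A, Bm, C#m, D, E, F#m, G#dim. Of the given chords, A–C#–E = A, F#–A–C# = F#m, D–F#–A = D and E–G#–B = E are diatonic. But C–E–G is foreign: the diatonic iii on degree 3 is C#m, whereas C comes from A minor. It is labeled bIII. But F–A–C is foreign: the diatonic vi on degree 6 is F#m, whereas F comes from A minor. It is labeled bVI. But G–B–D is foreign: the diatonic vii° on degree 7 is G#dim, whereas G comes from A minor. It is labeled bVII.

bIII, bVI, bVII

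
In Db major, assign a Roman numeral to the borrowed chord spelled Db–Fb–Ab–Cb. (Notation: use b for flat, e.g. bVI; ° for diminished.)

i7

Db is scale degree 1 in Db major. The diatonic chord on degree 1 would be Db (I), but Db–Fb–Ab–Cb is the minor-seventh chord from Db minor. As a borrowed chord it is labeled i7.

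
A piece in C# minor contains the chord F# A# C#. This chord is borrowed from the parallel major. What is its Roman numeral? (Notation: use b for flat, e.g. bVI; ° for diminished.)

The root F# is the diatonic 4th degree of C# minor; the borrowing shows in the chord quality. F#–A#–C# is a major chord — the form found in C# major, not the diatonic iv (F#m). Borrowed into C# minor it is written IV.

IV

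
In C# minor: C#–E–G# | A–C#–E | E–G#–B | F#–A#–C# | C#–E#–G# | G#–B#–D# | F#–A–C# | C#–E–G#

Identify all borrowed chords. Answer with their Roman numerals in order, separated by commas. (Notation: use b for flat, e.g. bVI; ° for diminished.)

In C# minor (with V from harmonic minor) the diatonic chords are C#m, D#dim, E, F#m, G#, A, B. Of the given chords, C#–E–G# = C#m, A–C#–E = A, E–G#–B = E, G#–B#–D# = G# and F#–A–C# = F#m are diatonic. F#–A#–C# is not: scale degree 4 in C# minor carries F#m (iv). In C# major the chord on that degree is F#, so here it functions as IV, borrowed from the parallel major. But C#–E#–G# is foreign: the diatonic i on degree 1 is C#m, whereas C# comes from C# major. It is labeled I.

IV, I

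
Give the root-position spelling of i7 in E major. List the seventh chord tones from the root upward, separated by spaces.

i7 is built on scale degree 1, which is E in both E major and its parallel. Stacking thirds in E minor on E gives E–G–B–D.

E G B D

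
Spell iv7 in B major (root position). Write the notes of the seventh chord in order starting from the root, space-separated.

The root, E, is scale degree 4 — the same note in B major and B minor; only the chord quality changes. Stacking thirds in B minor on E gives E–G–B–D.

E G B D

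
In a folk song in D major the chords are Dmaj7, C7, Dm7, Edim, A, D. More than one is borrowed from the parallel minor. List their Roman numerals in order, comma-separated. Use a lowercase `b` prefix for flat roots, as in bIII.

bVII7, i7, ii°

D major has the diatonic set D, Em, F#m, G, A, Bm, C#dim. Dmaj7, A and D are all diatonic. C7 (C–E–G–Bb) is not: scale degree 7 in D major carries C#dim (vii°). In D minor the chord on that degree is C7, so here it functions as bVII7, borrowed from the parallel minor. Dm7 (D–F–A–C) is not: scale degree 1 in D major carries D (I). In D minor the chord on that degree is Dm7, so here it functions as i7, borrowed from the parallel minor. Edim (E–G–Bb) is not: scale degree 2 in D major carries Em (ii). In D minor the chord on that degree is Edim, so here it functions as ii°, borrowed from the parallel minor.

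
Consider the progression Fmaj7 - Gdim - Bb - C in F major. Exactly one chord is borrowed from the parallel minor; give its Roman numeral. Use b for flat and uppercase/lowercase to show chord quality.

In F major the diatonic chords are F, Gm, Am, Bb, C, Dm, Edim. Fmaj7, Bb and C are all diatonic. But Gdim (G–Bb–Db) is foreign: the diatonic ii on degree 2 is Gm, whereas Gdim comes from F minor. It is labeled ii°.

ii°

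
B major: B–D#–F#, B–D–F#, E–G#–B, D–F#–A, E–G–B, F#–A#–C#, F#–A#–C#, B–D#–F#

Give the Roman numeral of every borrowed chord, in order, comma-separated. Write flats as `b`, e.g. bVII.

B major has the diatonic set B, C#m, D#m, E, F#, G#m, A#dim. B–D#–F# = B, E–G#–B = E and F#–A#–C# = F# all belong to that set. B–D–F# is not: scale degree 1 in B major carries B (I). In B minor the chord on that degree is Bm, so here it functions as i, borrowed from the parallel minor. D–F#–A is not: scale degree 3 in B major carries D#m (iii). In B minor the chord on that degree is D, so here it functions as bIII, borrowed from the parallel minor. But E–G–B is foreign: the diatonic IV on degree 4 is E, whereas Em comes from B minor. It is labeled iv.

i, bIII, iv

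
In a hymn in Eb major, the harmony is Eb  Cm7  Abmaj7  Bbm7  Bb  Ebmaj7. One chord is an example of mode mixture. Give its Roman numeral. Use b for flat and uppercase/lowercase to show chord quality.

The diatonic triads in Eb major are Eb, Fm, Gm, Ab, Bb, Cm, Ddim. Eb, Cm7, Abmaj7, Bb and Ebmaj7 all belong to that set. But Bbm7 (Bb–Db–F–Ab) is foreign: the diatonic V on degree 5 is Bb, whereas Bbm7 comes from Eb minor. It is labeled v7.

v7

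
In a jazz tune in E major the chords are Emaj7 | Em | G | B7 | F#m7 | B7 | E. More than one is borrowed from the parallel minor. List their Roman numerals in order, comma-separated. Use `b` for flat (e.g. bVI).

E major has the diatonic set E, F#m, G#m, A, B, C#m, D#dim. Emaj7, B7, F#m7 and E all belong to that set. Em (E–G–B) doesn't fit — on degree 1 E major would have E (I). Em is the degree-1 chord of E minor, so it is the borrowed i. G (G–B–D) doesn't fit — on degree 3 E major would have G#m (iii). G is the degree-3 chord of E minor, so it is the borrowed bIII.

i, bIII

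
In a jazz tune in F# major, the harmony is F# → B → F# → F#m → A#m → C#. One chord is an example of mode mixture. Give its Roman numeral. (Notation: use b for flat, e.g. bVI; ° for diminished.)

i

The diatonic triads in F# major are F#, G#m, A#m, B, C#, D#m, E#dim. F#, B, A#m and C# are all diatonic. F#m (F#–A–C#) doesn't fit — on degree 1 F# major would have F# (I). F#m is the degree-1 chord of F# minor, so it is the borrowed i.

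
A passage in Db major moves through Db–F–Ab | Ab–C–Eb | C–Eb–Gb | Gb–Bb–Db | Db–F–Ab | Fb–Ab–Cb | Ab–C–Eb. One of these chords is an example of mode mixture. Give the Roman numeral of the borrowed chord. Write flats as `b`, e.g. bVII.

The diatonic triads in Db major are Db, Ebm, Fm, Gb, Ab, Bbm, Cdim. Of the given chords, Db–F–Ab = Db, Ab–C–Eb = Ab, C–Eb–Gb = Cdim and Gb–Bb–Db = Gb are diatonic. Fb–Ab–Cb doesn't fit — on degree 3 Db major would have Fm (iii). Fb is the degree-3 chord of Db minor, so it is the borrowed bIII.

bIII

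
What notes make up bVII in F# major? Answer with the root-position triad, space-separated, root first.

E G# B

bVII is built on the lowered scale degree 7. In F# major degree 7 is E#; lowered it becomes E. Stacking thirds in F# minor on E gives E–G#–B.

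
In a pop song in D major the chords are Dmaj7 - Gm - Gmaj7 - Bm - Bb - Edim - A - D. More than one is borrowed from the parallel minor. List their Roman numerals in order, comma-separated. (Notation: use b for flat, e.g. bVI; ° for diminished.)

In D major the diatonic chords are D, Em, F#m, G, A, Bm, C#dim. Dmaj7, Gmaj7, Bm, A and D are all diatonic. But Gm (G–Bb–D) is foreign: the diatonic IV on degree 4 is G, whereas Gm comes from D minor. It is labeled iv. But Bb (Bb–D–F) is foreign: the diatonic vi on degree 6 is Bm, whereas Bb comes from D minor. It is labeled bVI. Edim (E–G–Bb) doesn't fit — on degree 2 D major would have Em (ii). Edim is the degree-2 chord of D minor, so it is the borrowed ii°.

iv, bVI, ii°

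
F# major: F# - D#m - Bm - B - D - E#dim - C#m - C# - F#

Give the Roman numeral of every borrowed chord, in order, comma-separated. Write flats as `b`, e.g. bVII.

iv, bVI, v

In F# major the diatonic chords are F#, G#m, A#m, B, C#, D#m, E#dim. F#, D#m, B, E#dim and C# all belong to that set. Bm (B–D–F#) is not: scale degree 4 in F# major carries B (IV). In F# minor the chord on that degree is Bm, so here it functions as iv, borrowed from the parallel minor. But D (D–F#–A) is foreign: the diatonic vi on degree 6 is D#m, whereas D comes from F# minor. It is labeled bVI. C#m (C#–E–G#) is not: scale degree 5 in F# major carries C# (V). In F# minor the chord on that degree is C#m, so here it functions as v, borrowed from the parallel minor.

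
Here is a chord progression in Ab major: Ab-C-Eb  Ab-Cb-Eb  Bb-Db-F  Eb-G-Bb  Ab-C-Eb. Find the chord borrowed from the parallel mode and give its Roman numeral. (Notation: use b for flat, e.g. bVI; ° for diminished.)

i

In Ab major the diatonic chords are Ab, Bbm, Cm, Db, Eb, Fm, Gdim. Ab–C–Eb = Ab, Bb–Db–F = Bbm and Eb–G–Bb = Eb all belong to that set. But Ab–Cb–Eb is foreign: the diatonic I on degree 1 is Ab, whereas Abm comes from Ab minor. It is labeled i.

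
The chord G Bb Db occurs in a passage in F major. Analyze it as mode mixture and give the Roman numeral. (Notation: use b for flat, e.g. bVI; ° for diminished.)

ii°

The root G is the diatonic 2nd degree of F major; the borrowing shows in the chord quality. Diatonically F major has Gm (ii) on that degree; G–Bb–Db is instead the diminished chord native to F minor, so it takes the label ii°.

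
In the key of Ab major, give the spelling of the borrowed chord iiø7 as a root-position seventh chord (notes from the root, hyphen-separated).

iiø7 is built on scale degree 2, which is Bb in both Ab major and its parallel. Stacking thirds in Ab minor on Bb gives Bb–Db–Fb–Ab.

Bb-Db-Fb-Ab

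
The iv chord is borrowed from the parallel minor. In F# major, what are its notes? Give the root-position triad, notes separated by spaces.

The root, B, is scale degree 4 — the same note in F# major and F# minor; only the chord quality changes. Stacking thirds in F# minor on B gives B–D–F#.

B D F#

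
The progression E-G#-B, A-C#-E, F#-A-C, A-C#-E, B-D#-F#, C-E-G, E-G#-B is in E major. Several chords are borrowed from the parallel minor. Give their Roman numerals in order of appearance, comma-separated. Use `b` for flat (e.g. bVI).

In E major the diatonic chords are E, F#m, G#m, A, B, C#m, D#dim. E–G#–B = E, A–C#–E = A and B–D#–F# = B all belong to that set. F#–A–C doesn't fit — on degree 2 E major would have F#m (ii). F#dim is the degree-2 chord of E minor, so it is the borrowed ii°. C–E–G is not: scale degree 6 in E major carries C#m (vi). In E minor the chord on that degree is C, so here it functions as bVI, borrowed from the parallel minor.

ii°, bVI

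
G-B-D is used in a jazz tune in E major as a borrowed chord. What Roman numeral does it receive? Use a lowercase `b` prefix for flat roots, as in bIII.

The root G is the lowered 3rd scale degree — diatonically E major has G# there. G–B–D is a major chord — the form found in E minor, not the diatonic iii (G#m). Borrowed into E major it is written bIII.

bIII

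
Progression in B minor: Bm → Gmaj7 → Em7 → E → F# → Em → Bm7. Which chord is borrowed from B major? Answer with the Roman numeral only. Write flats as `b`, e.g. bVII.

IV

The diatonic triads in B minor (with V from harmonic minor) are Bm, C#dim, D, Em, F#, G, A. Of the given chords, Bm, Gmaj7, Em7, F#, Em and Bm7 are diatonic. But E (E–G#–B) is foreign: the diatonic iv on degree 4 is Em, whereas E comes from B major. It is labeled IV.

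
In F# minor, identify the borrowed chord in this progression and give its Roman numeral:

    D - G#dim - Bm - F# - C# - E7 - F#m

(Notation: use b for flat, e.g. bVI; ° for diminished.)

The diatonic triads in F# minor (with V from harmonic minor) are F#m, G#dim, A, Bm, C#, D, E. D, G#dim, Bm, C#, E7 and F#m are all diatonic. F# (F#–A#–C#) is not: scale degree 1 in F# minor carries F#m (i). In F# major the chord on that degree is F#, so here it functions as I, borrowed from the parallel major.

I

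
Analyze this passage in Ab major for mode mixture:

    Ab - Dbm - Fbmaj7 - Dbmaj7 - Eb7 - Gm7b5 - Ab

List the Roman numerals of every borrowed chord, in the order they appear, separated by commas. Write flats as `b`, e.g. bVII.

The diatonic triads in Ab major are Ab, Bbm, Cm, Db, Eb, Fm, Gdim. Ab, Dbmaj7, Eb7 and Gm7b5 are all diatonic. Dbm (Db–Fb–Ab) doesn't fit — on degree 4 Ab major would have Db (IV). Dbm is the degree-4 chord of Ab minor, so it is the borrowed iv. But Fbmaj7 (Fb–Ab–Cb–Eb) is foreign: the diatonic vi on degree 6 is Fm, whereas Fbmaj7 comes from Ab minor. It is labeled bVImaj7.

iv, bVImaj7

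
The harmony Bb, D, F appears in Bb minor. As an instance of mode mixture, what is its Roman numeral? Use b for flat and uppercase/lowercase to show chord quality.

Bb is scale degree 1 in Bb minor. The diatonic chord on degree 1 would be Bbm (i), but Bb–D–F is the major chord from Bb major. As a borrowed chord it is labeled I.

I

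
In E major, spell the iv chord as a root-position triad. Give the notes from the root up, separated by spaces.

A C E

The root, A, is scale degree 4 — the same note in E major and E minor; only the chord quality changes. In E minor the chord on A is A–C–E.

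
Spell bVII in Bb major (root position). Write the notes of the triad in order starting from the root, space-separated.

Ab C Eb

The root of bVII is the lowered 7th degree: A becomes Ab. Stacking thirds in Bb minor on Ab gives Ab–C–Eb.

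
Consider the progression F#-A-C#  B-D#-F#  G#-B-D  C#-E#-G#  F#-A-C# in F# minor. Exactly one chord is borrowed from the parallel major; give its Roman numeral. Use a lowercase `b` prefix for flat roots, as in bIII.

IV

In F# minor (with V from harmonic minor) the diatonic chords are F#m, G#dim, A, Bm, C#, D, E. F#–A–C# = F#m, G#–B–D = G#dim and C#–E#–G# = C# are all diatonic. B–D#–F# is not: scale degree 4 in F# minor carries Bm (iv). In F# major the chord on that degree is B, so here it functions as IV, borrowed from the parallel major.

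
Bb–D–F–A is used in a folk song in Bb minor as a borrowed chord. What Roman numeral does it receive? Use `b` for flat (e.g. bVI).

Bb is scale degree 1 in Bb minor. Bb–D–F–A is a major-seventh chord — the form found in Bb major, not the diatonic i (Bbm). Borrowed into Bb minor it is written Imaj7.

Imaj7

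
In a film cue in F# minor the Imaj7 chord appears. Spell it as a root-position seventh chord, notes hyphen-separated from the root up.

Imaj7 is built on scale degree 1, which is F# in both F# minor and its parallel. Building the major-seventh chord from the parallel major on F#: F#–A#–C#–E#.

F#-A#-C#-E#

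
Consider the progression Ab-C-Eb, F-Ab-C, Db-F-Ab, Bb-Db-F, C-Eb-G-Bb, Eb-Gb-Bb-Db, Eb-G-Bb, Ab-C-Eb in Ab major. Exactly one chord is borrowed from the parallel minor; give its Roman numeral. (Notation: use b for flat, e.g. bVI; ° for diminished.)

In Ab major the diatonic chords are Ab, Bbm, Cm, Db, Eb, Fm, Gdim. Of the given chords, Ab–C–Eb = Ab, F–Ab–C = Fm, Db–F–Ab = Db, Bb–Db–F = Bbm, C–Eb–G–Bb = Cm7 and Eb–G–Bb = Eb are diatonic. Eb–Gb–Bb–Db is not: scale degree 5 in Ab major carries Eb (V). In Ab minor the chord on that degree is Ebm7, so here it functions as v7, borrowed from the parallel minor.

v7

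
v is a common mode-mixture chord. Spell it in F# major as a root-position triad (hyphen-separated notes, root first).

The root, C#, is scale degree 5 — the same note in F# major and F# minor; only the chord quality changes. Building the minor chord from the parallel minor on C#: C#–E–G#.

C#-E-G#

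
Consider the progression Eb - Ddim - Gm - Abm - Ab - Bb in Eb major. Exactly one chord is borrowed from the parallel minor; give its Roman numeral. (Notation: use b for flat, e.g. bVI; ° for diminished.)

The diatonic triads in Eb major are Eb, Fm, Gm, Ab, Bb, Cm, Ddim. Of the given chords, Eb, Ddim, Gm, Ab and Bb are diatonic. Abm (Ab–Cb–Eb) doesn't fit — on degree 4 Eb major would have Ab (IV). Abm is the degree-4 chord of Eb minor, so it is the borrowed iv.

iv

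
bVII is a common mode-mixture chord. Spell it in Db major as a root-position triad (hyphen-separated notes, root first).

Cb-Eb-Gb

bVII is built on the lowered scale degree 7. In Db major degree 7 is C; lowered it becomes Cb. Stacking thirds in Db minor on Cb gives Cb–Eb–Gb.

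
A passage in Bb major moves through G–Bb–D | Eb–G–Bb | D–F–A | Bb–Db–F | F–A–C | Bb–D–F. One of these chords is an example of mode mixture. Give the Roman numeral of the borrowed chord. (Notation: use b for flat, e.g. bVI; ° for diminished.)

i

In Bb major the diatonic chords are Bb, Cm, Dm, Eb, F, Gm, Adim. G–Bb–D = Gm, Eb–G–Bb = Eb, D–F–A = Dm, F–A–C = F and Bb–D–F = Bb all belong to that set. Bb–Db–F is not: scale degree 1 in Bb major carries Bb (I). In Bb minor the chord on that degree is Bbm, so here it functions as i, borrowed from the parallel minor.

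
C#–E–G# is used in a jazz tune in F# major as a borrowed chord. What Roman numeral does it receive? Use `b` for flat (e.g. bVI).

v

C# is scale degree 5 in F# major. Diatonically F# major has C# (V) on that degree; C#–E–G# is instead the minor chord native to F# minor, so it takes the label v.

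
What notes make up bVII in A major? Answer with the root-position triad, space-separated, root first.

G B D

The root of bVII is the lowered 7th degree: G# becomes G. In A minor the chord on G is G–B–D.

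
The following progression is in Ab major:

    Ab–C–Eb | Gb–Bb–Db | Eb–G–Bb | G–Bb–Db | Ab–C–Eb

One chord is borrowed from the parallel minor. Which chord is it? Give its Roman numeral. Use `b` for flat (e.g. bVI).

bVII

Ab major has the diatonic set Ab, Bbm, Cm, Db, Eb, Fm, Gdim. Of the given chords, Ab–C–Eb = Ab, Eb–G–Bb = Eb and G–Bb–Db = Gdim are diatonic. But Gb–Bb–Db is foreign: the diatonic vii° on degree 7 is Gdim, whereas Gb comes from Ab minor. It is labeled bVII.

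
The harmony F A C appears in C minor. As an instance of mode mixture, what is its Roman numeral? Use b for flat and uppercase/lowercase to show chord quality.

F is scale degree 4 in C minor. F–A–C is a major chord — the form found in C major, not the diatonic iv (Fm). Borrowed into C minor it is written IV.

IV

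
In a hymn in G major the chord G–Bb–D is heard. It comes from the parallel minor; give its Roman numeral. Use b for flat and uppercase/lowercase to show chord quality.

The root G is the diatonic 1st degree of G major; the borrowing shows in the chord quality. Diatonically G major has G (I) on that degree; G–Bb–D is instead the minor chord native to G minor, so it takes the label i.

i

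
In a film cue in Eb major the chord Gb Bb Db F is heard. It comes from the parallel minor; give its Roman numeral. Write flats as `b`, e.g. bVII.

bIIImaj7

In Eb major scale degree 3 is G; Gb is its lowered form, from Eb minor. Gb–Bb–Db–F is a major-seventh chord — the form found in Eb minor, not the diatonic iii (Gm). Borrowed into Eb major it is written bIIImaj7.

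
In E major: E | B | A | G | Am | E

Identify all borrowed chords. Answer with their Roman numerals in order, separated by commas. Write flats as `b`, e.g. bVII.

The diatonic triads in E major are E, F#m, G#m, A, B, C#m, D#dim. Of the given chords, E, B and A are diatonic. G (G–B–D) doesn't fit — on degree 3 E major would have G#m (iii). G is the degree-3 chord of E minor, so it is the borrowed bIII. Am (A–C–E) is not: scale degree 4 in E major carries A (IV). In E minor the chord on that degree is Am, so here it functions as iv, borrowed from the parallel minor.

bIII, iv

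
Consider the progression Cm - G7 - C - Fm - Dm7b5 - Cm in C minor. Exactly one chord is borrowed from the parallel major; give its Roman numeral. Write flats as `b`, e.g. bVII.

In C minor (with V from harmonic minor) the diatonic chords are Cm, Ddim, Eb, Fm, G, Ab, Bb. Cm, G7, Fm and Dm7b5 are all diatonic. C (C–E–G) doesn't fit — on degree 1 C minor would have Cm (i). C is the degree-1 chord of C major, so it is the borrowed I.

I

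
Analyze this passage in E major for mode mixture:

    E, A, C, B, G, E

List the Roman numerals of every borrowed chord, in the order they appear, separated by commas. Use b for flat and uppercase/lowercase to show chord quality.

E major has the diatonic set E, F#m, G#m, A, B, C#m, D#dim. Of the given chords, E, A and B are diatonic. C (C–E–G) is not: scale degree 6 in E major carries C#m (vi). In E minor the chord on that degree is C, so here it functions as bVI, borrowed from the parallel minor. G (G–B–D) doesn't fit — on degree 3 E major would have G#m (iii). G is the degree-3 chord of E minor, so it is the borrowed bIII.

bVI, bIII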